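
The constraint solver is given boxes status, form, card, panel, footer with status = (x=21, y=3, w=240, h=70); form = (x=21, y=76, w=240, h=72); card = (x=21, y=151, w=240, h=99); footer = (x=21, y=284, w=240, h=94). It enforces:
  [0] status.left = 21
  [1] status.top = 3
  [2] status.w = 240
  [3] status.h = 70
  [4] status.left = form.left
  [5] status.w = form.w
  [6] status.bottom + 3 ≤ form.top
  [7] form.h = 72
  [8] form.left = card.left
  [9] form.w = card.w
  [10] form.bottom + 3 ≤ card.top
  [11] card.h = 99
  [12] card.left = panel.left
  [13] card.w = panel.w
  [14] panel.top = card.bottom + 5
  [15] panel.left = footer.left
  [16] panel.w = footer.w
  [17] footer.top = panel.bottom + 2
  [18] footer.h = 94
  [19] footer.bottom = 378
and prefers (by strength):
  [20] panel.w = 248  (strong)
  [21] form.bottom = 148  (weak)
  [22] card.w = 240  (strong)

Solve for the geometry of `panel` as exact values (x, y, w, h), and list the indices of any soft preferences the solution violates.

1. panel.x = 21  [card.left = panel.left]
2. panel.w = 240  [card.w = panel.w]
3. panel.y = 255  [panel.top = card.bottom + 5]
4. panel.h = 27  [footer.top = panel.bottom + 2]

panel = (x=21, y=255, w=240, h=27)
violated soft preferences: 20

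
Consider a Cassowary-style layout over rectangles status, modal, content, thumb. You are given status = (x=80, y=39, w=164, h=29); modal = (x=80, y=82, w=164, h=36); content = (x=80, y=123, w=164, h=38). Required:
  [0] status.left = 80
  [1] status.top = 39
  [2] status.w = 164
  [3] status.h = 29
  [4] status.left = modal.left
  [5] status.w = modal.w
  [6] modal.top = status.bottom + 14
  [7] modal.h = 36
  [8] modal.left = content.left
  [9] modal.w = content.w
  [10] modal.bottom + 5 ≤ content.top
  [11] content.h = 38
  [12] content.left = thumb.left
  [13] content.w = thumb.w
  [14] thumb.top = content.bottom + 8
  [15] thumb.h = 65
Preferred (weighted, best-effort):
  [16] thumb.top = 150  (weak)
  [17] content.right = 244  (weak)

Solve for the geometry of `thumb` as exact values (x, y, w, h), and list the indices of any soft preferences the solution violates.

1. thumb.x = 80  [content.left = thumb.left]
2. thumb.w = 164  [content.w = thumb.w]
3. thumb.y = 169  [thumb.top = content.bottom + 8]
4. thumb.h = 65  [thumb.h = 65]

thumb = (x=80, y=169, w=164, h=65)
violated soft preferences: 16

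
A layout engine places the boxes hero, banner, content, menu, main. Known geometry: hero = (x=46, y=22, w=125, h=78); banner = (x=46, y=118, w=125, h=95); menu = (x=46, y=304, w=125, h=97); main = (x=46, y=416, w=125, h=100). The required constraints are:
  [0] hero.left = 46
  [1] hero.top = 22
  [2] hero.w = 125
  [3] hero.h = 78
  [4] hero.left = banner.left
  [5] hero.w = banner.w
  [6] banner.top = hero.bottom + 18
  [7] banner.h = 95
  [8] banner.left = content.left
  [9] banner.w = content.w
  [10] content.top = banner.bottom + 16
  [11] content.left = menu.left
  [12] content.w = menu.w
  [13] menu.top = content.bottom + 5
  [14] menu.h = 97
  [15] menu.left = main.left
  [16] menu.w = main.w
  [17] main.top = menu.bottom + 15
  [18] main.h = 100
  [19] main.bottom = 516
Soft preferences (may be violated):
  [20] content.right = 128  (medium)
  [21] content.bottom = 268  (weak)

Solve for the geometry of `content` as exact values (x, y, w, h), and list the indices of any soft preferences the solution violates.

content = (x=46, y=229, w=125, h=70)
violated soft preferences: 20, 21

1. content.x = 46  [banner.left = content.left]
2. content.w = 125  [banner.w = content.w]
3. content.y = 229  [content.top = banner.bottom + 16]
4. content.h = 70  [menu.top = content.bottom + 5]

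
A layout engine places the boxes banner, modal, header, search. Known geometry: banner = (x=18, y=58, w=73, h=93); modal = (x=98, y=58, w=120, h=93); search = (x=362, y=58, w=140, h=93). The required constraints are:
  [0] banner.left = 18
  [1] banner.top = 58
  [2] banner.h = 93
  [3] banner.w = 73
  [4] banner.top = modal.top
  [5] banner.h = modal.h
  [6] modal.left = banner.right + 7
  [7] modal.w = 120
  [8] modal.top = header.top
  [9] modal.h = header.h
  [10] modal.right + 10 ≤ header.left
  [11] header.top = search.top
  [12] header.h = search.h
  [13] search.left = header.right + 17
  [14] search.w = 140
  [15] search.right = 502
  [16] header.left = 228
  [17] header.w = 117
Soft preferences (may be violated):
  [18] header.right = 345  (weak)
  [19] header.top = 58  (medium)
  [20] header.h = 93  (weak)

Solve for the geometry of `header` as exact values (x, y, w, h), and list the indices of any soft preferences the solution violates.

1. header.y = 58  [modal.top = header.top]
2. header.h = 93  [modal.h = header.h]
3. header.x = 228  [header.left = 228]
4. header.w = 117  [header.w = 117]

header = (x=228, y=58, w=117, h=93)
violated soft preferences: none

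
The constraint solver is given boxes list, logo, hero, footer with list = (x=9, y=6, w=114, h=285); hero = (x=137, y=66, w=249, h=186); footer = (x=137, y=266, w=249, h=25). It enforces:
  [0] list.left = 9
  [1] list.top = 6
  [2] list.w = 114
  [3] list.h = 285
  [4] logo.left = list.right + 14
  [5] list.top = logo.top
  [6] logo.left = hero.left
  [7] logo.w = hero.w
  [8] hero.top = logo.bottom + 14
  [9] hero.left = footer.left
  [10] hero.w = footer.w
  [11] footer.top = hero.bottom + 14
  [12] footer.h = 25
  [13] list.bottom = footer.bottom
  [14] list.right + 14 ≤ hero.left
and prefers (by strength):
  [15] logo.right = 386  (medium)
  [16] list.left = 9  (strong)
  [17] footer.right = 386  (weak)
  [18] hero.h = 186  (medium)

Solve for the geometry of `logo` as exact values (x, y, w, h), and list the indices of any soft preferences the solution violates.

logo = (x=137, y=6, w=249, h=46)
violated soft preferences: none

1. logo.x = 137  [logo.left = list.right + 14]
2. logo.y = 6  [list.top = logo.top]
3. logo.w = 249  [logo.w = hero.w]
4. logo.h = 46  [hero.top = logo.bottom + 14]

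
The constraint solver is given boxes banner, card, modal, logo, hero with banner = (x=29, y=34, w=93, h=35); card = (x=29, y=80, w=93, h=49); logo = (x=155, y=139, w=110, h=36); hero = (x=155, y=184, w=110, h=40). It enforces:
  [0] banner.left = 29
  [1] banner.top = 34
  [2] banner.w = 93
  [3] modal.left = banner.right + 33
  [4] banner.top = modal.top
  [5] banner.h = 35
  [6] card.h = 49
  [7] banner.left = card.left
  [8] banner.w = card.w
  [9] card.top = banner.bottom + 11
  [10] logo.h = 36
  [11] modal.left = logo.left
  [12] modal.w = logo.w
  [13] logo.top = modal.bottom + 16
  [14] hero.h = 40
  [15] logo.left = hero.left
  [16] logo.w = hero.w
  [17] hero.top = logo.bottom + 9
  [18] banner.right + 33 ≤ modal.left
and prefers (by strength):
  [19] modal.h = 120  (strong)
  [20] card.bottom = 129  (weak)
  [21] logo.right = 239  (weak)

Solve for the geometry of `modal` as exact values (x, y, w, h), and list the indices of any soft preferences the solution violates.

1. modal.x = 155  [modal.left = banner.right + 33]
2. modal.y = 34  [banner.top = modal.top]
3. modal.w = 110  [modal.w = logo.w]
4. modal.h = 89  [logo.top = modal.bottom + 16]

modal = (x=155, y=34, w=110, h=89)
violated soft preferences: 19, 21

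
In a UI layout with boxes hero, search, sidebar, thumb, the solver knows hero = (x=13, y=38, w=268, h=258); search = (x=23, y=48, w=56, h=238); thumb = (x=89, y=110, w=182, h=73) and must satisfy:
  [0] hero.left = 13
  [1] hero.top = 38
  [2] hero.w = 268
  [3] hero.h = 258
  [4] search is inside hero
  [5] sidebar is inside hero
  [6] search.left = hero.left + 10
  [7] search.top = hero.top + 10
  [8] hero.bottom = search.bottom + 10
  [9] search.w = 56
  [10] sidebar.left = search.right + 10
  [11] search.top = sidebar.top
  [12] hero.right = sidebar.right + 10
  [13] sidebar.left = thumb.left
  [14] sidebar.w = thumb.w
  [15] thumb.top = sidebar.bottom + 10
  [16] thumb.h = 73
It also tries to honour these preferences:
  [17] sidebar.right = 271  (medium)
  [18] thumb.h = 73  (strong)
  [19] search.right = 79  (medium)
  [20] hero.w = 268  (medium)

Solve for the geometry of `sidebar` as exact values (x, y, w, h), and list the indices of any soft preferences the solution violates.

sidebar = (x=89, y=48, w=182, h=52)
violated soft preferences: none

1. sidebar.x = 89  [sidebar.left = search.right + 10]
2. sidebar.y = 48  [search.top = sidebar.top]
3. sidebar.w = 182  [hero.right = sidebar.right + 10]
4. sidebar.h = 52  [thumb.top = sidebar.bottom + 10]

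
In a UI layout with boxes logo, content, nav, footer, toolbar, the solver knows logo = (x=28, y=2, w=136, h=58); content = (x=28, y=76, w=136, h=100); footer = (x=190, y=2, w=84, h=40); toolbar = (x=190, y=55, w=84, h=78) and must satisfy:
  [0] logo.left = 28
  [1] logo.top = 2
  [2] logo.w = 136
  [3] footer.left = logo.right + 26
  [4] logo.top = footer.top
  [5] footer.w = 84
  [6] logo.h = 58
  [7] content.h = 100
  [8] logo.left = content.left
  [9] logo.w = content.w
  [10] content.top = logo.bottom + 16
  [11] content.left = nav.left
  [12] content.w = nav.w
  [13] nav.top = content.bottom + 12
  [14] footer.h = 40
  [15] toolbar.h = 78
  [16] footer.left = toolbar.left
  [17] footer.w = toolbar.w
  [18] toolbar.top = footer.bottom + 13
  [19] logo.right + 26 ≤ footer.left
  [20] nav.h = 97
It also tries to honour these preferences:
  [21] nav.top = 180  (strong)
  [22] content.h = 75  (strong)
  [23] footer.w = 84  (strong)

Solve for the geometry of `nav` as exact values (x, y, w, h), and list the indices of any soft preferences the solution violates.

nav = (x=28, y=188, w=136, h=97)
violated soft preferences: 21, 22

1. nav.x = 28  [content.left = nav.left]
2. nav.w = 136  [content.w = nav.w]
3. nav.y = 188  [nav.top = content.bottom + 12]
4. nav.h = 97  [nav.h = 97]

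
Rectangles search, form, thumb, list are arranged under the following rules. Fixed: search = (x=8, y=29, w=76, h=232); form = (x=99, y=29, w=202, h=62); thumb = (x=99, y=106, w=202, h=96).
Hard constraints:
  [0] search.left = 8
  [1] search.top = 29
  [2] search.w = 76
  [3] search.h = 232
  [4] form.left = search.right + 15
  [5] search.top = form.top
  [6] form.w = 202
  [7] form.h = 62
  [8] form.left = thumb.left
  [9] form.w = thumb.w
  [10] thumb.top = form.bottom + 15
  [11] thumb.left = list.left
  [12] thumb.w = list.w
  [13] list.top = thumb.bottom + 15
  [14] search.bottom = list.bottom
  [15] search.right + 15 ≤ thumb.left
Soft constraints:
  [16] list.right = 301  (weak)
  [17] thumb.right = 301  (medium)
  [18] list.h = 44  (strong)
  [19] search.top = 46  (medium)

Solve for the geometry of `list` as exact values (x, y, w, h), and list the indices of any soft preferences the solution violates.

1. list.x = 99  [thumb.left = list.left]
2. list.w = 202  [thumb.w = list.w]
3. list.y = 217  [list.top = thumb.bottom + 15]
4. list.h = 44  [search.bottom = list.bottom]

list = (x=99, y=217, w=202, h=44)
violated soft preferences: 19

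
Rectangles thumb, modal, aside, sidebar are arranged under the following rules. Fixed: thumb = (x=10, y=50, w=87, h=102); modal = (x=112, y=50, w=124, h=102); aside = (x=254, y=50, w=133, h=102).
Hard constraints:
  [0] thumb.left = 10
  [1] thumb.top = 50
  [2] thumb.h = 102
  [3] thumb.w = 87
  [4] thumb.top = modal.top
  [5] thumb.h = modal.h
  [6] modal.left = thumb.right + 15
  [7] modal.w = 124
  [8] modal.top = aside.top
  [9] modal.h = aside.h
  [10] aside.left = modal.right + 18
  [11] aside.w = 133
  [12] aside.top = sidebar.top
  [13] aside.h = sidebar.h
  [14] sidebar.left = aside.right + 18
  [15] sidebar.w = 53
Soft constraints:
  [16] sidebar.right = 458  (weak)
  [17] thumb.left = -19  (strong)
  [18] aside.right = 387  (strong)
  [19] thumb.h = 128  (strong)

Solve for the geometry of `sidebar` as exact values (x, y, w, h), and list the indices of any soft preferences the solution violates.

1. sidebar.y = 50  [aside.top = sidebar.top]
2. sidebar.h = 102  [aside.h = sidebar.h]
3. sidebar.x = 405  [sidebar.left = aside.right + 18]
4. sidebar.w = 53  [sidebar.w = 53]

sidebar = (x=405, y=50, w=53, h=102)
violated soft preferences: 17, 19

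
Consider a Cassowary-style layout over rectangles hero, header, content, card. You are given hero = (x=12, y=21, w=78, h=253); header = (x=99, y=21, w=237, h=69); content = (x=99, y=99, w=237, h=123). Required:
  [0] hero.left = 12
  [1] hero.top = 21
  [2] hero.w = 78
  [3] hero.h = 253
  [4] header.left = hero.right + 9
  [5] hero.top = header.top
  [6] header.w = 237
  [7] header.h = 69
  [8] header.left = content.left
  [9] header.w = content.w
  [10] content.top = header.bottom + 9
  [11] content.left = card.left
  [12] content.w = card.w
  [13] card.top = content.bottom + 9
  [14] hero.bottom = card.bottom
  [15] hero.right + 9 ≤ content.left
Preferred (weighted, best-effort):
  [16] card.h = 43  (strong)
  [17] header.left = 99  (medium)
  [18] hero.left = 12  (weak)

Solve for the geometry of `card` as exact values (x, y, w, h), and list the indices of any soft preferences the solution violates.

1. card.x = 99  [content.left = card.left]
2. card.w = 237  [content.w = card.w]
3. card.y = 231  [card.top = content.bottom + 9]
4. card.h = 43  [hero.bottom = card.bottom]

card = (x=99, y=231, w=237, h=43)
violated soft preferences: none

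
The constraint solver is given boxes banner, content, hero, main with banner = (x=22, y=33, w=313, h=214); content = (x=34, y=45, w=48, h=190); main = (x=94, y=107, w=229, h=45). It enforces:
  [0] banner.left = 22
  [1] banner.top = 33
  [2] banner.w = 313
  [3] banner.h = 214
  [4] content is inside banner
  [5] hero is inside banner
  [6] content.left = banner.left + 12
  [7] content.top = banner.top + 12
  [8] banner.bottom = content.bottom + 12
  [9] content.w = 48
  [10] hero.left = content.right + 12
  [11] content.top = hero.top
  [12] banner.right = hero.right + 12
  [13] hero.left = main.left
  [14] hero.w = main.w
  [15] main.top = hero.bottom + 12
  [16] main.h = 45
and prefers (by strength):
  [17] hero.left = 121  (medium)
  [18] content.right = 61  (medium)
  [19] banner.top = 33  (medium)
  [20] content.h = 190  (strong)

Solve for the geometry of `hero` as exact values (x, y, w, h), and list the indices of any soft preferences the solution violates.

hero = (x=94, y=45, w=229, h=50)
violated soft preferences: 17, 18

1. hero.x = 94  [hero.left = content.right + 12]
2. hero.y = 45  [content.top = hero.top]
3. hero.w = 229  [banner.right = hero.right + 12]
4. hero.h = 50  [main.top = hero.bottom + 12]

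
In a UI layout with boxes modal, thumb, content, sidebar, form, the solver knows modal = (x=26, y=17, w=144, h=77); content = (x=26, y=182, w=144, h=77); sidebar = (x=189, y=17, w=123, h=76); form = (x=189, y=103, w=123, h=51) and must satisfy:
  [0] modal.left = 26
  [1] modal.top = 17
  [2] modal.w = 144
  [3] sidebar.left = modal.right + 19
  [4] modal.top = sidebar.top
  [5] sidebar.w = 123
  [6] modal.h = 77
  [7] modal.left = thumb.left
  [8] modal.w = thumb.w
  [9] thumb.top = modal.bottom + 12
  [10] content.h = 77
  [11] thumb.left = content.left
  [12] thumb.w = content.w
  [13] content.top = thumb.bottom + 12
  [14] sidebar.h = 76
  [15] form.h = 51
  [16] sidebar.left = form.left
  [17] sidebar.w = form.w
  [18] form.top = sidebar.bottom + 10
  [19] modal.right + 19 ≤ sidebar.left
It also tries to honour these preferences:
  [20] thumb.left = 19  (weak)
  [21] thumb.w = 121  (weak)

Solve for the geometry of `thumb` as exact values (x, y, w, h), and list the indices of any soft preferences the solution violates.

thumb = (x=26, y=106, w=144, h=64)
violated soft preferences: 20, 21

1. thumb.x = 26  [modal.left = thumb.left]
2. thumb.w = 144  [modal.w = thumb.w]
3. thumb.y = 106  [thumb.top = modal.bottom + 12]
4. thumb.h = 64  [content.top = thumb.bottom + 12]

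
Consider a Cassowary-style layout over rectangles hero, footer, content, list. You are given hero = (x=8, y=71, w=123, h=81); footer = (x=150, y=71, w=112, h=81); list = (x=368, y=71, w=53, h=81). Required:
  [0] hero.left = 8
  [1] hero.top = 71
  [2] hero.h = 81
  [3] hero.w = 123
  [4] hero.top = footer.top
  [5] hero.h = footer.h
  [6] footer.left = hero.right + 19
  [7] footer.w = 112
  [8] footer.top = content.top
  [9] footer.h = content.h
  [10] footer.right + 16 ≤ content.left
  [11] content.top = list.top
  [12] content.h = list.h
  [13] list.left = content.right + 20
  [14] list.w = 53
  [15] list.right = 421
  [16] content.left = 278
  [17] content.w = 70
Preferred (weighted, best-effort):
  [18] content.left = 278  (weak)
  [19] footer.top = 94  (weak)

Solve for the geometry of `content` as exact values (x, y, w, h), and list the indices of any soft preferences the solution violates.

content = (x=278, y=71, w=70, h=81)
violated soft preferences: 19

1. content.y = 71  [footer.top = content.top]
2. content.h = 81  [footer.h = content.h]
3. content.x = 278  [content.left = 278]
4. content.w = 70  [content.w = 70]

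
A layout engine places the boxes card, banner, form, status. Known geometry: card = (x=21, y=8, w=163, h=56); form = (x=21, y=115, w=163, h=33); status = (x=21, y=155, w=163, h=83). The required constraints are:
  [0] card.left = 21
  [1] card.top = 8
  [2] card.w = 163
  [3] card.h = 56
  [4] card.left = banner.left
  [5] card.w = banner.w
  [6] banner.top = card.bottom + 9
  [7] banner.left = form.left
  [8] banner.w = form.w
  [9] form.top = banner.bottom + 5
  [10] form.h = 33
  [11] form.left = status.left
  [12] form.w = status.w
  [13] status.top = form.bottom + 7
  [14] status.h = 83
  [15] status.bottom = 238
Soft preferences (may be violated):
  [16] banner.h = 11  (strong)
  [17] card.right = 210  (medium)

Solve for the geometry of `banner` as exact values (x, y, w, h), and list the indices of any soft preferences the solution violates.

1. banner.x = 21  [card.left = banner.left]
2. banner.w = 163  [card.w = banner.w]
3. banner.y = 73  [banner.top = card.bottom + 9]
4. banner.h = 37  [form.top = banner.bottom + 5]

banner = (x=21, y=73, w=163, h=37)
violated soft preferences: 16, 17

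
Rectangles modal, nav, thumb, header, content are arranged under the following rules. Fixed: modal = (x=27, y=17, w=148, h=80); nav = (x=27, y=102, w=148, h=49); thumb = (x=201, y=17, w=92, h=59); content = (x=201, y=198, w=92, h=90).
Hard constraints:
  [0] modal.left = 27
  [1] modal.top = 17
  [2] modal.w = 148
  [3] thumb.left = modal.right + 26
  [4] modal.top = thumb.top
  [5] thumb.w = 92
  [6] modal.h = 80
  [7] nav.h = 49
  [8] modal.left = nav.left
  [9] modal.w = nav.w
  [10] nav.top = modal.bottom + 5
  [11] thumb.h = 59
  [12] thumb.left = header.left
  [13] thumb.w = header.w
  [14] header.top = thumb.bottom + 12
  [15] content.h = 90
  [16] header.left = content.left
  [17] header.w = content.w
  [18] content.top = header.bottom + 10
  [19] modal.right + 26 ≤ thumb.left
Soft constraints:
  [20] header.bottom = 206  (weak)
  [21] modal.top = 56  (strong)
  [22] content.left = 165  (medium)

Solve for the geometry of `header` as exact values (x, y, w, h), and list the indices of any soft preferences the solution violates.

1. header.x = 201  [thumb.left = header.left]
2. header.w = 92  [thumb.w = header.w]
3. header.y = 88  [header.top = thumb.bottom + 12]
4. header.h = 100  [content.top = header.bottom + 10]

header = (x=201, y=88, w=92, h=100)
violated soft preferences: 20, 21, 22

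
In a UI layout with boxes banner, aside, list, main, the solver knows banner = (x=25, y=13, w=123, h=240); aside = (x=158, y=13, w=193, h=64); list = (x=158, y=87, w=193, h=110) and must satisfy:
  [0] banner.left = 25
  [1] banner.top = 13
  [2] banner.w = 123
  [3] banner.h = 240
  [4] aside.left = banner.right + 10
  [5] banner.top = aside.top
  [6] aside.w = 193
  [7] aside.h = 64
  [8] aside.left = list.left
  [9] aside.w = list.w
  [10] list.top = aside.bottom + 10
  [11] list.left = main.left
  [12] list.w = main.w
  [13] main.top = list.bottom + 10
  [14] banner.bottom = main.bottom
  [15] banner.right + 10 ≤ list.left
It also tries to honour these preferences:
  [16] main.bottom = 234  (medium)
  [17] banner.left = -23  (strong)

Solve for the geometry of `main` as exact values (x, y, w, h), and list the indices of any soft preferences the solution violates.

1. main.x = 158  [list.left = main.left]
2. main.w = 193  [list.w = main.w]
3. main.y = 207  [main.top = list.bottom + 10]
4. main.h = 46  [banner.bottom = main.bottom]

main = (x=158, y=207, w=193, h=46)
violated soft preferences: 16, 17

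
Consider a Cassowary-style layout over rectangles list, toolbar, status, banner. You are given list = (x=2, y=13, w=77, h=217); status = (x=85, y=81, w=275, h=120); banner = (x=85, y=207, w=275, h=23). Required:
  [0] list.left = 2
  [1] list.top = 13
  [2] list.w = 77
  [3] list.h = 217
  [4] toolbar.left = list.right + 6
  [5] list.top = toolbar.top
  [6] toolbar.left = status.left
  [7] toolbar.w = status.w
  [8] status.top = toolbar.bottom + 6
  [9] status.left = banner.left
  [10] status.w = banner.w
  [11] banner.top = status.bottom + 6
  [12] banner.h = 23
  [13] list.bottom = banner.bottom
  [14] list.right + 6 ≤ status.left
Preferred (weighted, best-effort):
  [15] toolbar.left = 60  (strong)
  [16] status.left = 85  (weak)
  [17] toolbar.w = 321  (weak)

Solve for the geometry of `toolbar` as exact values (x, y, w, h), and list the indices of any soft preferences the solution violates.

toolbar = (x=85, y=13, w=275, h=62)
violated soft preferences: 15, 17

1. toolbar.x = 85  [toolbar.left = list.right + 6]
2. toolbar.y = 13  [list.top = toolbar.top]
3. toolbar.w = 275  [toolbar.w = status.w]
4. toolbar.h = 62  [status.top = toolbar.bottom + 6]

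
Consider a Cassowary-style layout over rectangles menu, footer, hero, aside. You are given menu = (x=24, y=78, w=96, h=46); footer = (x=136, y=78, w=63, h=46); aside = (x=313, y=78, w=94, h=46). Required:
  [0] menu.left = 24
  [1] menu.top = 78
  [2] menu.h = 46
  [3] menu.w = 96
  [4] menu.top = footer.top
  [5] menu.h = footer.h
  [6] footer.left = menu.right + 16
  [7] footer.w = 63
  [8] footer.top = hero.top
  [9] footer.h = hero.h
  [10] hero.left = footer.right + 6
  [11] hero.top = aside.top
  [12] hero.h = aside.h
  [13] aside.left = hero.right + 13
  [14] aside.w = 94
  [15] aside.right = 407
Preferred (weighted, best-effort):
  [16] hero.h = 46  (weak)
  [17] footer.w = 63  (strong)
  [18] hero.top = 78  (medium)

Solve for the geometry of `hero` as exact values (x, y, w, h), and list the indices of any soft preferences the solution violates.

hero = (x=205, y=78, w=95, h=46)
violated soft preferences: none

1. hero.y = 78  [footer.top = hero.top]
2. hero.h = 46  [footer.h = hero.h]
3. hero.x = 205  [hero.left = footer.right + 6]
4. hero.w = 95  [aside.left = hero.right + 13]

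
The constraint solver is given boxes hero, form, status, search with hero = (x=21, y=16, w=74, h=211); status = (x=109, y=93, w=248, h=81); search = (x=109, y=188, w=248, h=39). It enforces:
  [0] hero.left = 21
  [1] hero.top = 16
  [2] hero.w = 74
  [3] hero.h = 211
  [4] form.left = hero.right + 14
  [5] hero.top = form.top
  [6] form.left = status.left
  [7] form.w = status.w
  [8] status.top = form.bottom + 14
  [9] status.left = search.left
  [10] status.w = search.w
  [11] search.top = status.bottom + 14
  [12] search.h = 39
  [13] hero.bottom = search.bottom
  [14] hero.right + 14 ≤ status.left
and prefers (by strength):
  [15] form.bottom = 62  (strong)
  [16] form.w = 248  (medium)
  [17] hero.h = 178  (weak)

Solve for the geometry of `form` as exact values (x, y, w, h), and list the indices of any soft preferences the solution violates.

1. form.x = 109  [form.left = hero.right + 14]
2. form.y = 16  [hero.top = form.top]
3. form.w = 248  [form.w = status.w]
4. form.h = 63  [status.top = form.bottom + 14]

form = (x=109, y=16, w=248, h=63)
violated soft preferences: 15, 17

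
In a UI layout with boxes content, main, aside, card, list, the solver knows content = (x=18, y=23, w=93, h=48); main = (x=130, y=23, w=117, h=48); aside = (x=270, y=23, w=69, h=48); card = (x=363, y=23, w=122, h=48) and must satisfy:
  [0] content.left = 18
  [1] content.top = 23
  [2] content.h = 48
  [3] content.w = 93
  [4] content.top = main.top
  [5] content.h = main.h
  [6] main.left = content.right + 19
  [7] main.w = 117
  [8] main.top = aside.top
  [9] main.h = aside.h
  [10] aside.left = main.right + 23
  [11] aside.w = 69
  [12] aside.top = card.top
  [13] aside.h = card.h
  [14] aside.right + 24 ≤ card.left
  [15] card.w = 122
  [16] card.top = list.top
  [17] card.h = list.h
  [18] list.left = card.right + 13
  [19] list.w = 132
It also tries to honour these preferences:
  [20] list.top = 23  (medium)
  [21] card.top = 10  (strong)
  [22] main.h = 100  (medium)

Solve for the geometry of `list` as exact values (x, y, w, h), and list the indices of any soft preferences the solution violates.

list = (x=498, y=23, w=132, h=48)
violated soft preferences: 21, 22

1. list.y = 23  [card.top = list.top]
2. list.h = 48  [card.h = list.h]
3. list.x = 498  [list.left = card.right + 13]
4. list.w = 132  [list.w = 132]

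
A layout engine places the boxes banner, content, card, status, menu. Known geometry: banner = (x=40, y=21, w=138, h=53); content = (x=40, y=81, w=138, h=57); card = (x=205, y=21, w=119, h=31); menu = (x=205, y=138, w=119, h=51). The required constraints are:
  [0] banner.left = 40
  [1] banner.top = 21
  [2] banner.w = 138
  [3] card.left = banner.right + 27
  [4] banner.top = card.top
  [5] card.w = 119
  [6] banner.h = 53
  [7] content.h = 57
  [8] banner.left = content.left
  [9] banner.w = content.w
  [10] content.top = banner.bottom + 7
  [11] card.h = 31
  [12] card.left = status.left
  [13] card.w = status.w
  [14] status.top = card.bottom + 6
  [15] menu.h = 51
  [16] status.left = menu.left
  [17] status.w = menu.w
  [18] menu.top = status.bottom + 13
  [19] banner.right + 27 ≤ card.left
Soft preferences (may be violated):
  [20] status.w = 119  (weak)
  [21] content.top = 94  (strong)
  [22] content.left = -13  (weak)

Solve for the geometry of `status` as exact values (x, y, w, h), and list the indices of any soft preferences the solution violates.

1. status.x = 205  [card.left = status.left]
2. status.w = 119  [card.w = status.w]
3. status.y = 58  [status.top = card.bottom + 6]
4. status.h = 67  [menu.top = status.bottom + 13]

status = (x=205, y=58, w=119, h=67)
violated soft preferences: 21, 22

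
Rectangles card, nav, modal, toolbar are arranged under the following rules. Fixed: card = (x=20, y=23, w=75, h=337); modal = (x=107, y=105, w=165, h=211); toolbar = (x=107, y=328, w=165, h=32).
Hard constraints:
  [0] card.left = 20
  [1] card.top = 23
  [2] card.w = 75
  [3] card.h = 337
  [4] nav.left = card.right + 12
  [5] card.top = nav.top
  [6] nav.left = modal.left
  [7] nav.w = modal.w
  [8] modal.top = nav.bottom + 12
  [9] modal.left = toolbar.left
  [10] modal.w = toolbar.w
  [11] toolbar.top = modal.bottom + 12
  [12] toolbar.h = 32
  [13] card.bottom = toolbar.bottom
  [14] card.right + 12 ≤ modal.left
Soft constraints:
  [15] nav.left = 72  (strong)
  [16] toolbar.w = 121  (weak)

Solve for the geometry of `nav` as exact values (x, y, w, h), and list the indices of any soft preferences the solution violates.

nav = (x=107, y=23, w=165, h=70)
violated soft preferences: 15, 16

1. nav.x = 107  [nav.left = card.right + 12]
2. nav.y = 23  [card.top = nav.top]
3. nav.w = 165  [nav.w = modal.w]
4. nav.h = 70  [modal.top = nav.bottom + 12]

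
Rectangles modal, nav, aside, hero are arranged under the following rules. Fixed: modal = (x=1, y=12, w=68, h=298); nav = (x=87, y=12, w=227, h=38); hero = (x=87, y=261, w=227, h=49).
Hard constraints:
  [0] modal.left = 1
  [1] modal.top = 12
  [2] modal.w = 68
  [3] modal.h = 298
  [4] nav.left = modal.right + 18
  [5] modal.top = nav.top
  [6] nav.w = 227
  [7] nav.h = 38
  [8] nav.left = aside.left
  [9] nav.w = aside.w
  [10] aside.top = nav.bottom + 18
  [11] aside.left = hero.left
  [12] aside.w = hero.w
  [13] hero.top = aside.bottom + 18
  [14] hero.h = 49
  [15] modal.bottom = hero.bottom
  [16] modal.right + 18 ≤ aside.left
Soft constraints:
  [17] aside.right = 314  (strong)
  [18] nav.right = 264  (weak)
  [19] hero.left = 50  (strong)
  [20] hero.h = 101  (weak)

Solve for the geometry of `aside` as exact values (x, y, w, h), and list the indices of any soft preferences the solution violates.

aside = (x=87, y=68, w=227, h=175)
violated soft preferences: 18, 19, 20

1. aside.x = 87  [nav.left = aside.left]
2. aside.w = 227  [nav.w = aside.w]
3. aside.y = 68  [aside.top = nav.bottom + 18]
4. aside.h = 175  [hero.top = aside.bottom + 18]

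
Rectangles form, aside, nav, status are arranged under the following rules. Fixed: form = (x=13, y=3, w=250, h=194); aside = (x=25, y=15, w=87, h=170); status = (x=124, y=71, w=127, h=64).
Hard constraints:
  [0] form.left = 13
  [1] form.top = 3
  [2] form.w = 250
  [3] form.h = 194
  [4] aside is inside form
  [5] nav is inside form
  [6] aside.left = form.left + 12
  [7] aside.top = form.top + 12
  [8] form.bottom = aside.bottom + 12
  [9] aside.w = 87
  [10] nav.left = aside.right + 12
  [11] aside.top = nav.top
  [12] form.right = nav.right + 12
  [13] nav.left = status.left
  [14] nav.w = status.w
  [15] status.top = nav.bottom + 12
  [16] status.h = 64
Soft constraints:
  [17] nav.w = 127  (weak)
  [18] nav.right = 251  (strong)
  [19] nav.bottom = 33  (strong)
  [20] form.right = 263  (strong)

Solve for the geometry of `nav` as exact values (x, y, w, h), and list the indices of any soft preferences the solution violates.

nav = (x=124, y=15, w=127, h=44)
violated soft preferences: 19

1. nav.x = 124  [nav.left = aside.right + 12]
2. nav.y = 15  [aside.top = nav.top]
3. nav.w = 127  [form.right = nav.right + 12]
4. nav.h = 44  [status.top = nav.bottom + 12]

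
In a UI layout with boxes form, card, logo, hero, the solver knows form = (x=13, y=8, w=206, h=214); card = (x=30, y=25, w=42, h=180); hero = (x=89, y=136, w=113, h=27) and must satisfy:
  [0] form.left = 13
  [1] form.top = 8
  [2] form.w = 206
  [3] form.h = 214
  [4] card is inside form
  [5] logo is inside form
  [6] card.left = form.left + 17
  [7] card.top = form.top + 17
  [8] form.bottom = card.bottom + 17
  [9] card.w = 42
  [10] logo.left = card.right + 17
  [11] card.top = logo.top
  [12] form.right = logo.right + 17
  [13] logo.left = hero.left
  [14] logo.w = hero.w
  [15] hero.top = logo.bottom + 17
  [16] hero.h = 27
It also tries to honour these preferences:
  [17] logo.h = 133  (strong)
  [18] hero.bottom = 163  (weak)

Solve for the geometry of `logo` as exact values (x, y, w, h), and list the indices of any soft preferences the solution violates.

logo = (x=89, y=25, w=113, h=94)
violated soft preferences: 17

1. logo.x = 89  [logo.left = card.right + 17]
2. logo.y = 25  [card.top = logo.top]
3. logo.w = 113  [form.right = logo.right + 17]
4. logo.h = 94  [hero.top = logo.bottom + 17]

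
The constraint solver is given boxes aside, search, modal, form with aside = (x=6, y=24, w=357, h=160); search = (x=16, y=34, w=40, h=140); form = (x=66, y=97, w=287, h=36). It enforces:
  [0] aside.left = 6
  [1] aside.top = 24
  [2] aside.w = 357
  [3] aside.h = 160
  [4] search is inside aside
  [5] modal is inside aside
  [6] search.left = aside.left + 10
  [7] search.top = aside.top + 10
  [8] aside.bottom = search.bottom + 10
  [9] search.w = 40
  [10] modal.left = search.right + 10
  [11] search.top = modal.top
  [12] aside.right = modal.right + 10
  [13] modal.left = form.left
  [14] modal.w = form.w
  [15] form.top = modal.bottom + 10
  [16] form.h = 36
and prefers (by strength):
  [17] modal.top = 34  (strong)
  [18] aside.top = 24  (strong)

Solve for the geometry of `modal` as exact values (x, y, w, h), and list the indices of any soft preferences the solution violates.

1. modal.x = 66  [modal.left = search.right + 10]
2. modal.y = 34  [search.top = modal.top]
3. modal.w = 287  [aside.right = modal.right + 10]
4. modal.h = 53  [form.top = modal.bottom + 10]

modal = (x=66, y=34, w=287, h=53)
violated soft preferences: none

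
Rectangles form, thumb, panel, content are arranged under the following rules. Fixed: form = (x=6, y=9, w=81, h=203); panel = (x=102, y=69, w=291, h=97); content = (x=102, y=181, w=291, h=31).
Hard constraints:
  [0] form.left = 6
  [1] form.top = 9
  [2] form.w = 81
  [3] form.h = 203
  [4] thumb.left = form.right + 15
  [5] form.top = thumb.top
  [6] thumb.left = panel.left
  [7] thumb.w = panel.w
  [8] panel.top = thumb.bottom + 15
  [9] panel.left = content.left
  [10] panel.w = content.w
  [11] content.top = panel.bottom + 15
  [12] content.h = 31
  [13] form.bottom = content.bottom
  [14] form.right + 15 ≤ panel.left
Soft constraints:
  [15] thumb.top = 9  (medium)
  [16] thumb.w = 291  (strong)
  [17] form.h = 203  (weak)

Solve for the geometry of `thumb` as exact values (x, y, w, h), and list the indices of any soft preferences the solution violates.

thumb = (x=102, y=9, w=291, h=45)
violated soft preferences: none

1. thumb.x = 102  [thumb.left = form.right + 15]
2. thumb.y = 9  [form.top = thumb.top]
3. thumb.w = 291  [thumb.w = panel.w]
4. thumb.h = 45  [panel.top = thumb.bottom + 15]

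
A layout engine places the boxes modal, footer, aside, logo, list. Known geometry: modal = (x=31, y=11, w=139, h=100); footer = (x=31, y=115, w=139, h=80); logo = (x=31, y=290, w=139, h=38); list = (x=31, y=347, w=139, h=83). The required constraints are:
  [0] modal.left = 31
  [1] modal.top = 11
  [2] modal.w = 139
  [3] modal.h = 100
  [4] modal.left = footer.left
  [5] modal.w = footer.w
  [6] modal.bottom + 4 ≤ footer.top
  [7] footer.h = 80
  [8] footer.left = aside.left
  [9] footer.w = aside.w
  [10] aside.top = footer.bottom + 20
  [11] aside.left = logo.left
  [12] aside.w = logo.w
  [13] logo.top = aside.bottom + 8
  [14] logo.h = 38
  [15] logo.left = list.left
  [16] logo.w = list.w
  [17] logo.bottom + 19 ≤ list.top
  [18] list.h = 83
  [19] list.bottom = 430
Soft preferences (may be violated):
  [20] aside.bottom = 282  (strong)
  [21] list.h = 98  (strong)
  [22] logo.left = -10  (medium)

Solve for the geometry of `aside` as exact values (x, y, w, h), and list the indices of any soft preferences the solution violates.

1. aside.x = 31  [footer.left = aside.left]
2. aside.w = 139  [footer.w = aside.w]
3. aside.y = 215  [aside.top = footer.bottom + 20]
4. aside.h = 67  [logo.top = aside.bottom + 8]

aside = (x=31, y=215, w=139, h=67)
violated soft preferences: 21, 22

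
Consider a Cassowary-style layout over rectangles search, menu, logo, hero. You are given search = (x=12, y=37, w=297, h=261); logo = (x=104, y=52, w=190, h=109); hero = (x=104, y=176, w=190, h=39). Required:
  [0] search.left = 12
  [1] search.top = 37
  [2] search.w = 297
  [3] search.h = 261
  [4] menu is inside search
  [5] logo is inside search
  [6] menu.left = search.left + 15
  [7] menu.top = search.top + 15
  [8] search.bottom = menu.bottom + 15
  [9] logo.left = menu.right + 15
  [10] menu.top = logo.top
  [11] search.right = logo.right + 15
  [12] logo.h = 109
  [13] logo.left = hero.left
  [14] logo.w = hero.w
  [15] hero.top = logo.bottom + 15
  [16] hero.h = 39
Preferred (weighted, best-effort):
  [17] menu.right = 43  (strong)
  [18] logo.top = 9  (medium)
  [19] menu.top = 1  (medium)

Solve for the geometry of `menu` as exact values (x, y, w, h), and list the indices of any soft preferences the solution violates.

1. menu.x = 27  [menu.left = search.left + 15]
2. menu.y = 52  [menu.top = search.top + 15]
3. menu.h = 231  [search.bottom = menu.bottom + 15]
4. menu.w = 62  [logo.left = menu.right + 15]

menu = (x=27, y=52, w=62, h=231)
violated soft preferences: 17, 18, 19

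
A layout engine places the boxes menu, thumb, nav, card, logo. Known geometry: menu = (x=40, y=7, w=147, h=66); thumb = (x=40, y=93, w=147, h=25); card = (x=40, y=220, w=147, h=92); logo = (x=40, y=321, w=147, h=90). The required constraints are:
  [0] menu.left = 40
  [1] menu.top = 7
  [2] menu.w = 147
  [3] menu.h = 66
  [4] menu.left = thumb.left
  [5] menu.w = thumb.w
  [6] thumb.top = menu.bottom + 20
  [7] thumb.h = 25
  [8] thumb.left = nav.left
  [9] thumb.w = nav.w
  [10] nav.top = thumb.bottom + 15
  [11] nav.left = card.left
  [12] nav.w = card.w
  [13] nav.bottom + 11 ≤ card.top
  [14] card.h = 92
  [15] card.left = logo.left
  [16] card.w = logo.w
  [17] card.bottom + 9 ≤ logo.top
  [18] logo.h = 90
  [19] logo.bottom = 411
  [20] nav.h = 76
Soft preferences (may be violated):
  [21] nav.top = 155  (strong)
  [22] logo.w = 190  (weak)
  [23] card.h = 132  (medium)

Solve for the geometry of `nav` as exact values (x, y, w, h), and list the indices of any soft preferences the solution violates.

1. nav.x = 40  [thumb.left = nav.left]
2. nav.w = 147  [thumb.w = nav.w]
3. nav.y = 133  [nav.top = thumb.bottom + 15]
4. nav.h = 76  [nav.h = 76]

nav = (x=40, y=133, w=147, h=76)
violated soft preferences: 21, 22, 23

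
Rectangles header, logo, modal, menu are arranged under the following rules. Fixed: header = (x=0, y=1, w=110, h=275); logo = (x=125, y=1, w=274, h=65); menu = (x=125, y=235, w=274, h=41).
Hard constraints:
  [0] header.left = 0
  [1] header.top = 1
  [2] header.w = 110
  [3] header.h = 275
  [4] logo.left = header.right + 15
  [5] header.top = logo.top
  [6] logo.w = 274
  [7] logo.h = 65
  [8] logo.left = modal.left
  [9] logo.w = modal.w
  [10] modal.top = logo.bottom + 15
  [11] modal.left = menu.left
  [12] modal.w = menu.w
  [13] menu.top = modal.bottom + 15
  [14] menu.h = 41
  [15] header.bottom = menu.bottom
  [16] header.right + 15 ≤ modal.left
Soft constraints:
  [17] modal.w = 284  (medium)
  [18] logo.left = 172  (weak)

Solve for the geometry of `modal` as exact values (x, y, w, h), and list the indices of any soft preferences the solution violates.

modal = (x=125, y=81, w=274, h=139)
violated soft preferences: 17, 18

1. modal.x = 125  [logo.left = modal.left]
2. modal.w = 274  [logo.w = modal.w]
3. modal.y = 81  [modal.top = logo.bottom + 15]
4. modal.h = 139  [menu.top = modal.bottom + 15]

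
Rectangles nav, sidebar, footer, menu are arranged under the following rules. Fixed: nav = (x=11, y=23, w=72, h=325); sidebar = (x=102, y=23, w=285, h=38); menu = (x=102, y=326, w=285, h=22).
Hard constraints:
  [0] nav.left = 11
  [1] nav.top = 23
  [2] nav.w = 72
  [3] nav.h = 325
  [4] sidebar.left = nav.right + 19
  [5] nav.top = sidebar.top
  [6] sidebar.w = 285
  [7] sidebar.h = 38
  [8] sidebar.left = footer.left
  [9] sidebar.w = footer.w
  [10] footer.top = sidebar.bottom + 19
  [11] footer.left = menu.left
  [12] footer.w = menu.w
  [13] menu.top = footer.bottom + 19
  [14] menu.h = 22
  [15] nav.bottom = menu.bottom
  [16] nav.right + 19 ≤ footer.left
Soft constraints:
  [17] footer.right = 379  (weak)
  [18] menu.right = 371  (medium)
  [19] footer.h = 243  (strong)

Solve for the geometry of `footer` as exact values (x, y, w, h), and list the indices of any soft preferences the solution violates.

1. footer.x = 102  [sidebar.left = footer.left]
2. footer.w = 285  [sidebar.w = footer.w]
3. footer.y = 80  [footer.top = sidebar.bottom + 19]
4. footer.h = 227  [menu.top = footer.bottom + 19]

footer = (x=102, y=80, w=285, h=227)
violated soft preferences: 17, 18, 19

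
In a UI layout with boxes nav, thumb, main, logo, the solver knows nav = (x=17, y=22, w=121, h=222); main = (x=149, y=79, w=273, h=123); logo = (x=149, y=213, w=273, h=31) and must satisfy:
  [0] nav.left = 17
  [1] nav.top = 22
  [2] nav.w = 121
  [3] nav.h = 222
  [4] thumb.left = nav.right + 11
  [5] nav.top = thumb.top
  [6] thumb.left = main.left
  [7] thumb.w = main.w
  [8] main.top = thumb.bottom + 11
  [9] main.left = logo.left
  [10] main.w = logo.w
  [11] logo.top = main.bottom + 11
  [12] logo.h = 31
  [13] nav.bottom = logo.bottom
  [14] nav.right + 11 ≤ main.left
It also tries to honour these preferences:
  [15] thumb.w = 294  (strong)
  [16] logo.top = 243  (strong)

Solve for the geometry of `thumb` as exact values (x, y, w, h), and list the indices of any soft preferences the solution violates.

thumb = (x=149, y=22, w=273, h=46)
violated soft preferences: 15, 16

1. thumb.x = 149  [thumb.left = nav.right + 11]
2. thumb.y = 22  [nav.top = thumb.top]
3. thumb.w = 273  [thumb.w = main.w]
4. thumb.h = 46  [main.top = thumb.bottom + 11]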